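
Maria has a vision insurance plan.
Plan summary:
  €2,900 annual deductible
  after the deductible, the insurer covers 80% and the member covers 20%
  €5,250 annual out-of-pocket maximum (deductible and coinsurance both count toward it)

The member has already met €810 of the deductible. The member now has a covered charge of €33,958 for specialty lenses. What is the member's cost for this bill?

Deductible still to meet: €2,900 − €810 = €2,090.
That leaves €33,958 − €2,090 = €31,868 for coinsurance.
20% of €31,868 = €6,373.60 falls to the member.
That puts the member's cost at €2,090 + €6,373.60 = €8,463.60 before any cap.
Adding €8,463.60 to the €810 already spent would give €9,273.60, which exceeds the €5,250 cap; the member pays just €5,250 − €810 = €4,440.

€4,440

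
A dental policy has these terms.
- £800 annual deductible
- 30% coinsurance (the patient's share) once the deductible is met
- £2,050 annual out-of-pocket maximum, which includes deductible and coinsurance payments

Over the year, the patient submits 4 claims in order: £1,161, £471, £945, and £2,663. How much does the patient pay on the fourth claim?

£716.90

Claim 1 — £1,161: £800 finishes the deductible; £361 goes to coinsurance; patient's 30% is £108.30. Patient owes £908.30 (running OOP £908.30).
Claim 2 — £471: deductible met; 30% of £471 = £141.30. Patient owes £141.30 (running OOP £1,049.60).
Claim 3 — £945: deductible met; 30% of £945 = £283.50. Cost to patient: £283.50. OOP to date £1,333.10.
Claim 4 — £2,663: deductible already satisfied, so patient's share is 30% × £2,663 = £798.90. That would push OOP to £2,132, over the £2,050 cap, so patient pays £2,050 − £1,333.10 = £716.90.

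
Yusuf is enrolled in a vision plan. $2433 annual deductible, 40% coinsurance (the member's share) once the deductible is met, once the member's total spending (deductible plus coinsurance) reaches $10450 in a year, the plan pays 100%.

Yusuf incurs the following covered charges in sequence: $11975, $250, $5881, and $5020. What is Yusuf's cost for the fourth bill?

Claim 1 — $11975: deductible takes $2433, $9542 remains; member's 40% is $3816.80. Member pays $6249.80; OOP now $6249.80.
Claim 2 — $250: deductible already satisfied, so member's share is 40% × $250 = $100. Cost to member: $100. OOP to date $6349.80.
Claim 3 — $5881: 40% coinsurance on $5881 = $2352.40. Member pays $2352.40; OOP now $8702.20.
Claim 4 — $5020: 40% coinsurance on $5020 = $2008. Adding that to $8702.20 gives $10710.20, past the $10450 cap; member pays only $10450 − $8702.20 = $1747.80.

$1747.80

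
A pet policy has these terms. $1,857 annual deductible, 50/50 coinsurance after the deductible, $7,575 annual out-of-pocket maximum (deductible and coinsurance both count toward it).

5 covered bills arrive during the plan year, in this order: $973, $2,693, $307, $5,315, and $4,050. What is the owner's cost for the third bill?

Claim 1 ($973): all of it applies to the deductible. Owner owes $973 (running OOP $973).
Claim 2 ($2,693): $884 finishes the deductible; $1,809 goes to coinsurance; owner's 50% is $904.50. Owner owes $1,788.50 (running OOP $2,761.50).
Claim 3 ($307): deductible met; 50% of $307 = $153.50. Owner owes $153.50 (running OOP $2,915).

$153.50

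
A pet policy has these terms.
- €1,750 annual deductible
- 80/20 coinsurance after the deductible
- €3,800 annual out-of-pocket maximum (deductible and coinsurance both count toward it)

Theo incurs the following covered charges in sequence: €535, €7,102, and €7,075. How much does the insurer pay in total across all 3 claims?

€10,912

#1 (€535): entire amount goes to the deductible. Owner owes €535 (running OOP €535). Plan pays €535 − €535 = €0.
#2 (€7,102): €1,215 finishes the deductible; €5,887 goes to coinsurance; owner's 20% is €1,177.40. Owner owes €2,392.40 (running OOP €2,927.40). Insurer: €7,102 − €2,392.40 = €4,709.60.
#3 (€7,075): 20% coinsurance on €7,075 = €1,415. That would push OOP to €4,342.40, over the €3,800 cap, so owner pays €3,800 − €2,927.40 = €872.60. Plan pays €7,075 − €872.60 = €6,202.40.
Insurer total = bills − owner's total = €14,712 − €3,800 = €10,912.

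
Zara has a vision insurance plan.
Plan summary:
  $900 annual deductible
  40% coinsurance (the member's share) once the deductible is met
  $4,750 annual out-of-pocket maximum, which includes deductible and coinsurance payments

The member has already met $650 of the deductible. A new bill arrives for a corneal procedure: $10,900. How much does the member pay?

Remaining deductible: $900 − $650 = $250.
The remaining $10,650 (= $10,900 − $250) moves to coinsurance.
Member's 40% share of $10,650 is $4,260.
So the member owes $250 + $4,260 = $4,510 before any cap.
Adding $4,510 to the $650 already spent would give $5,160, which exceeds the $4,750 cap; the member pays just $4,750 − $650 = $4,100.

$4,100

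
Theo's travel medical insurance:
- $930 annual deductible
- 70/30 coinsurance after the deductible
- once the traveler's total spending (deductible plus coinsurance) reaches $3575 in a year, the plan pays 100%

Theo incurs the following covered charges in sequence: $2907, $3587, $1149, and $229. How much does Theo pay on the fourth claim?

Claim 1 — $2907: $930 finishes the deductible; $1977 goes to coinsurance; traveler's 30% is $593.10. Traveler pays $1523.10; OOP now $1523.10.
Claim 2 — $3587: deductible met; 30% of $3587 = $1076.10. Cost to traveler: $1076.10. OOP to date $2599.20.
Claim 3 — $1149: deductible met; 30% of $1149 = $344.70. Traveler owes $344.70 (running OOP $2943.90).
Claim 4 — $229: deductible met; 30% of $229 = $68.70. Cost to traveler: $68.70. OOP to date $3012.60.

$68.70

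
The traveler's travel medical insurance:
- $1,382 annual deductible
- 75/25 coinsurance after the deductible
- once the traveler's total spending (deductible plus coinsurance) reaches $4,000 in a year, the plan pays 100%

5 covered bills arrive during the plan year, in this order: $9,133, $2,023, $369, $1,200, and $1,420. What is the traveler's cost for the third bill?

Bill 1, $9,133: deductible takes $1,382, $7,751 remains; 25% of $7,751 = $1,937.75. Cost to traveler: $3,319.75. OOP to date $3,319.75.
Bill 2, $2,023: 25% coinsurance on $2,023 = $505.75. Traveler pays $505.75; OOP now $3,825.50.
Bill 3, $369: 25% coinsurance on $369 = $92.25. Traveler pays $92.25; OOP now $3,917.75.

$92.25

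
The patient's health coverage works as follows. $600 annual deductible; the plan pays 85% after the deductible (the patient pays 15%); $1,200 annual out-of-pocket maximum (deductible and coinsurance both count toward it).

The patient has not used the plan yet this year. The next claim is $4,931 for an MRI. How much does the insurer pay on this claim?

$3,731

The full $600 deductible is still open; $600 of this bill applies to it.
The remaining $4,331 (= $4,931 − $600) moves to coinsurance.
Patient's 15% share of $4,331 is $649.65.
So the patient owes $600 + $649.65 = $1,249.65 before any cap.
Adding $1,249.65 to the $0 already spent would give $1,249.65, which exceeds the $1,200 cap; the patient pays just $1,200 − $0 = $1,200.
Insurer pays the balance: $4,931 − $1,200 = $3,731.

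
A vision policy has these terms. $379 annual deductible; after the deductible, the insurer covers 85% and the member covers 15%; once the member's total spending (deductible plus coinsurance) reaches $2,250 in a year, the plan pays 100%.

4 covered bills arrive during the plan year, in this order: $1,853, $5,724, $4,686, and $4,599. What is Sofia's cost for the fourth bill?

#1 ($1,853): $379 to deductible, leaving $1,474; member's 15% is $221.10. Member pays $600.10; OOP now $600.10.
#2 ($5,724): deductible already satisfied, so member's share is 15% × $5,724 = $858.60. Cost to member: $858.60. OOP to date $1,458.70.
#3 ($4,686): deductible already satisfied, so member's share is 15% × $4,686 = $702.90. Cost to member: $702.90. OOP to date $2,161.60.
#4 ($4,599): deductible met; 15% of $4,599 = $689.85. OOP would hit $2,851.45 > $2,250, so the cap limits the member to $2,250 − $2,161.60 = $88.40.

$88.40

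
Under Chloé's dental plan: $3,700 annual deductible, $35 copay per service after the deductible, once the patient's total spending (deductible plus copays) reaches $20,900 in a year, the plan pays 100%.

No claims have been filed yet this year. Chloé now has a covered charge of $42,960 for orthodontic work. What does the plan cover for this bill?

$39,225

Deductible not yet touched, so the first $3,700 of the bill goes to the deductible.
The remaining $39,260 (= $42,960 − $3,700) moves to the copay.
Copay on this service: $35.
That puts the patient's cost at $3,700 + $35 = $3,735 before any cap.
Cumulative spending $0 + $3,735 = $3,735 stays under the $20,900 maximum.
The plan picks up $42,960 − $3,735 = $39,225.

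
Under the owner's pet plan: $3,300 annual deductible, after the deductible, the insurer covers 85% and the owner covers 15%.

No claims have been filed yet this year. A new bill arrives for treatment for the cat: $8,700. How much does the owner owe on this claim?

$4,110

Nothing has been paid toward the $3,300 deductible, so the first $3,300 of this charge is applied there.
After the $3,300 deductible portion, $8,700 − $3,300 = $5,400 is subject to coinsurance.
Owner's 15% share of $5,400 is $810.
That puts the owner's cost at $3,300 + $810 = $4,110.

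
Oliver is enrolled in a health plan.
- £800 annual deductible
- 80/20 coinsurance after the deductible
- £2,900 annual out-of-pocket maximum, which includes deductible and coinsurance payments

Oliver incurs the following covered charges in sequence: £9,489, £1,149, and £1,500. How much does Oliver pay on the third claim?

£132.40

Bill 1, £9,489: deductible takes £800, £8,689 remains; patient's 20% is £1,737.80. Cost to patient: £2,537.80. OOP to date £2,537.80.
Bill 2, £1,149: deductible met; 20% of £1,149 = £229.80. Patient owes £229.80 (running OOP £2,767.60).
Bill 3, £1,500: 20% coinsurance on £1,500 = £300. Adding that to £2,767.60 gives £3,067.60, past the £2,900 cap; patient pays only £2,900 − £2,767.60 = £132.40.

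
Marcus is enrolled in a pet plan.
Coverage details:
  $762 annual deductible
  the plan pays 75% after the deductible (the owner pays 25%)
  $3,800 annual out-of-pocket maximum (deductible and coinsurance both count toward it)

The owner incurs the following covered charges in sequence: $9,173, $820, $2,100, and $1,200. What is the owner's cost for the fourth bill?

$205.25

#1 ($9,173): deductible takes $762, $8,411 remains; 25% of $8,411 = $2,102.75. Owner pays $2,864.75; OOP now $2,864.75.
#2 ($820): deductible already satisfied, so owner's share is 25% × $820 = $205. Owner pays $205; OOP now $3,069.75.
#3 ($2,100): 25% coinsurance on $2,100 = $525. Cost to owner: $525. OOP to date $3,594.75.
#4 ($1,200): deductible already satisfied, so owner's share is 25% × $1,200 = $300. OOP would hit $3,894.75 > $3,800, so the cap limits the owner to $3,800 − $3,594.75 = $205.25.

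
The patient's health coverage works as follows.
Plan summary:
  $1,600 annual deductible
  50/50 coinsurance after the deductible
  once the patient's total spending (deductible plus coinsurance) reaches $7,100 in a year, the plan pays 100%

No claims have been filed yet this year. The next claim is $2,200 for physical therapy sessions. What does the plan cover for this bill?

$300

Nothing has been paid toward the $1,600 deductible, so the first $1,600 of this charge is applied there.
That leaves $2,200 − $1,600 = $600 for coinsurance.
Coinsurance: $600 × 50% = $300.
Patient responsibility before any cap: $1,600 + $300 = $1,900.
Cumulative spending $0 + $1,900 = $1,900 stays under the $7,100 maximum.
The insurer covers the remainder: $2,200 − $1,900 = $300.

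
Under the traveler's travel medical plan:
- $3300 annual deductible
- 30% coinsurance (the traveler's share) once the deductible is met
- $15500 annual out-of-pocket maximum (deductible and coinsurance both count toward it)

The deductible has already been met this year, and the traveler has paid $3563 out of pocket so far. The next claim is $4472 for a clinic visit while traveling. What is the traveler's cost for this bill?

The deductible is already satisfied, so the full bill goes to coinsurance.
30% of $4472 = $1341.60 falls to the traveler.
Cumulative spending $3563 + $1341.60 = $4904.60 stays under the $15500 maximum.

$1341.60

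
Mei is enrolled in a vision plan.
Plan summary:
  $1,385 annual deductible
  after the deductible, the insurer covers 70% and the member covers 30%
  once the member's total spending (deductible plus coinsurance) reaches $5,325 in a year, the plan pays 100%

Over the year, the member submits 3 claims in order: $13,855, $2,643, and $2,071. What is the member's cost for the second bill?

$199

Claim 1 ($13,855): deductible takes $1,385, $12,470 remains; coinsurance $12,470 × 30% = $3,741. Cost to member: $5,126. OOP to date $5,126.
Claim 2 ($2,643): deductible met; 30% of $2,643 = $792.90. Adding that to $5,126 gives $5,918.90, past the $5,325 cap; member pays only $5,325 − $5,126 = $199.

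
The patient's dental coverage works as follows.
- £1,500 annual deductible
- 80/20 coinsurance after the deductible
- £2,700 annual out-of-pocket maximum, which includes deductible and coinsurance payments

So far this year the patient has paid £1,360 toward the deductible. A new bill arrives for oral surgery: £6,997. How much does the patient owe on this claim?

£1,360 of the £1,500 deductible is already met, leaving £140.
The remaining £6,857 (= £6,997 − £140) moves to coinsurance.
20% of £6,857 = £1,371.40 falls to the patient.
That puts the patient's cost at £140 + £1,371.40 = £1,511.40 before any cap.
That would bring total out-of-pocket to £2,871.40, past the £2,700 cap. The patient is capped at £2,700 − £1,360 = £1,340 on this claim.

£1,340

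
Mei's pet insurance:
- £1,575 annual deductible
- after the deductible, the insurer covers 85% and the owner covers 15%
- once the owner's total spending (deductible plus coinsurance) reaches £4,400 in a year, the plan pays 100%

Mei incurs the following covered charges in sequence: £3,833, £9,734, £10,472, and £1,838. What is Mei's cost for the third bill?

Claim 1 (£3,833): £1,575 to deductible, leaving £2,258; 15% of £2,258 = £338.70. Cost to owner: £1,913.70. OOP to date £1,913.70.
Claim 2 (£9,734): deductible met; 15% of £9,734 = £1,460.10. Owner owes £1,460.10 (running OOP £3,373.80).
Claim 3 (£10,472): deductible already satisfied, so owner's share is 15% × £10,472 = £1,570.80. Adding that to £3,373.80 gives £4,944.60, past the £4,400 cap; owner pays only £4,400 − £3,373.80 = £1,026.20.

£1,026.20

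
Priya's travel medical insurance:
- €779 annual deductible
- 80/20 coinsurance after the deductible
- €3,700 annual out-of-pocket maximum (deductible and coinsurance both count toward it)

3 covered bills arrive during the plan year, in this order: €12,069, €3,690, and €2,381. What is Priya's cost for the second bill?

€663

#1 (€12,069): €779 finishes the deductible; €11,290 goes to coinsurance; traveler's 20% is €2,258. Traveler pays €3,037; OOP now €3,037.
#2 (€3,690): deductible already satisfied, so traveler's share is 20% × €3,690 = €738. That would push OOP to €3,775, over the €3,700 cap, so traveler pays €3,700 − €3,037 = €663.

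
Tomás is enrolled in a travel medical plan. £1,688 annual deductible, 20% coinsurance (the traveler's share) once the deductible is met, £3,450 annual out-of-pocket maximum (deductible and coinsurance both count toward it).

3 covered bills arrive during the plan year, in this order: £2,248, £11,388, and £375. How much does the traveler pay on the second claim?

£1,650

Bill 1, £2,248: £1,688 finishes the deductible; £560 goes to coinsurance; traveler's 20% is £112. Traveler owes £1,800 (running OOP £1,800).
Bill 2, £11,388: deductible met; 20% of £11,388 = £2,277.60. Adding that to £1,800 gives £4,077.60, past the £3,450 cap; traveler pays only £3,450 − £1,800 = £1,650.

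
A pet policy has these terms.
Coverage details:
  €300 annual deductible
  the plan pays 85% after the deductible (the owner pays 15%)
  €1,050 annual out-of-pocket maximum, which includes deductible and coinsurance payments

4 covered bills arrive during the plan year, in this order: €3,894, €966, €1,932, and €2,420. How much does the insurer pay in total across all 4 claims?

Claim 1 (€3,894): €300 finishes the deductible; €3,594 goes to coinsurance; owner's 15% is €539.10. Owner pays €839.10; OOP now €839.10. Plan pays €3,894 − €839.10 = €3,054.90.
Claim 2 (€966): deductible met; 15% of €966 = €144.90. Owner owes €144.90 (running OOP €984). Plan pays €966 − €144.90 = €821.10.
Claim 3 (€1,932): deductible already satisfied, so owner's share is 15% × €1,932 = €289.80. OOP would hit €1,273.80 > €1,050, so the cap limits the owner to €1,050 − €984 = €66. Plan pays €1,932 − €66 = €1,866.
Claim 4 (€2,420): 15% coinsurance on €2,420 = €363. OOP would hit €1,413 > €1,050, so the cap limits the owner to €1,050 − €1,050 = €0. Insurer: €2,420 − €0 = €2,420.
Insurer total: €3,054.90 + €821.10 + €1,866 + €2,420 = €8,162.

€8,162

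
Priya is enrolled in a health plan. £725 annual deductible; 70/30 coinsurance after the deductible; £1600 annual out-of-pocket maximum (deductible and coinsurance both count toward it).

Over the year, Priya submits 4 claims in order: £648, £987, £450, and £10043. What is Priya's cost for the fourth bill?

£467

Claim 1 (£648): fully absorbed by the deductible. Patient owes £648 (running OOP £648).
Claim 2 (£987): deductible takes £77, £910 remains; 30% of £910 = £273. Patient owes £350 (running OOP £998).
Claim 3 (£450): deductible met; 30% of £450 = £135. Patient owes £135 (running OOP £1133).
Claim 4 (£10043): deductible met; 30% of £10043 = £3012.90. OOP would hit £4145.90 > £1600, so the cap limits the patient to £1600 − £1133 = £467.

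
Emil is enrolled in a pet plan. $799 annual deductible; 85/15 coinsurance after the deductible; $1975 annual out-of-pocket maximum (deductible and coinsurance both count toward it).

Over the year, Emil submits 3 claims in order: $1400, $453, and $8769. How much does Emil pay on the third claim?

$1017.90

Claim 1 ($1400): deductible takes $799, $601 remains; coinsurance $601 × 15% = $90.15. Owner pays $889.15; OOP now $889.15.
Claim 2 ($453): deductible met; 15% of $453 = $67.95. Cost to owner: $67.95. OOP to date $957.10.
Claim 3 ($8769): 15% coinsurance on $8769 = $1315.35. OOP would hit $2272.45 > $1975, so the cap limits the owner to $1975 − $957.10 = $1017.90.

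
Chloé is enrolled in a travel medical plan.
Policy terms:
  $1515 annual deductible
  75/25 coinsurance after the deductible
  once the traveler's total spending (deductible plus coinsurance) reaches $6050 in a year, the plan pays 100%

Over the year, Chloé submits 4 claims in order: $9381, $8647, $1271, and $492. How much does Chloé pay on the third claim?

Claim 1 — $9381: deductible takes $1515, $7866 remains; coinsurance $7866 × 25% = $1966.50. Traveler owes $3481.50 (running OOP $3481.50).
Claim 2 — $8647: 25% coinsurance on $8647 = $2161.75. Cost to traveler: $2161.75. OOP to date $5643.25.
Claim 3 — $1271: deductible already satisfied, so traveler's share is 25% × $1271 = $317.75. Traveler pays $317.75; OOP now $5961.

$317.75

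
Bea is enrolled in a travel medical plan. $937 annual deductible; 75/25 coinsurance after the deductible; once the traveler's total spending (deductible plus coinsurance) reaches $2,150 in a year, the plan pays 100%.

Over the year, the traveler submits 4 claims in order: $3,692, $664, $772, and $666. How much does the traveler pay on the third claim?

Claim 1 — $3,692: $937 finishes the deductible; $2,755 goes to coinsurance; coinsurance $2,755 × 25% = $688.75. Traveler owes $1,625.75 (running OOP $1,625.75).
Claim 2 — $664: deductible already satisfied, so traveler's share is 25% × $664 = $166. Cost to traveler: $166. OOP to date $1,791.75.
Claim 3 — $772: deductible met; 25% of $772 = $193. Traveler pays $193; OOP now $1,984.75.

$193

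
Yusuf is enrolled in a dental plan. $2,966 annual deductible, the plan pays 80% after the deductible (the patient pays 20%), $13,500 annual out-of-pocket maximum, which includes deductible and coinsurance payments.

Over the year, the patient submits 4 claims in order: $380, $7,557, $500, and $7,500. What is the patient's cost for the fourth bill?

Claim 1 ($380): all of it applies to the deductible. Patient owes $380 (running OOP $380).
Claim 2 ($7,557): $2,586 to deductible, leaving $4,971; patient's 20% is $994.20. Cost to patient: $3,580.20. OOP to date $3,960.20.
Claim 3 ($500): 20% coinsurance on $500 = $100. Cost to patient: $100. OOP to date $4,060.20.
Claim 4 ($7,500): deductible met; 20% of $7,500 = $1,500. Patient owes $1,500 (running OOP $5,560.20).

$1,500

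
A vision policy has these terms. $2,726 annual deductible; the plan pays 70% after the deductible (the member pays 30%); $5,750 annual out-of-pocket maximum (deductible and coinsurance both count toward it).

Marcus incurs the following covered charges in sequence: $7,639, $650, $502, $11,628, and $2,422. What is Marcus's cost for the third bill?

Bill 1, $7,639: deductible takes $2,726, $4,913 remains; coinsurance $4,913 × 30% = $1,473.90. Member pays $4,199.90; OOP now $4,199.90.
Bill 2, $650: deductible already satisfied, so member's share is 30% × $650 = $195. Member owes $195 (running OOP $4,394.90).
Bill 3, $502: deductible already satisfied, so member's share is 30% × $502 = $150.60. Cost to member: $150.60. OOP to date $4,545.50.

$150.60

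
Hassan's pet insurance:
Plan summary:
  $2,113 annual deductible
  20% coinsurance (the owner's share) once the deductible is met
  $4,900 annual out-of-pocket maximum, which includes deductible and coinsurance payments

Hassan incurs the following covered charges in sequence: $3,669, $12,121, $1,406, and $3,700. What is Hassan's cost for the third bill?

$51.60

Bill 1, $3,669: $2,113 finishes the deductible; $1,556 goes to coinsurance; 20% of $1,556 = $311.20. Cost to owner: $2,424.20. OOP to date $2,424.20.
Bill 2, $12,121: 20% coinsurance on $12,121 = $2,424.20. Cost to owner: $2,424.20. OOP to date $4,848.40.
Bill 3, $1,406: deductible met; 20% of $1,406 = $281.20. That would push OOP to $5,129.60, over the $4,900 cap, so owner pays $4,900 − $4,848.40 = $51.60.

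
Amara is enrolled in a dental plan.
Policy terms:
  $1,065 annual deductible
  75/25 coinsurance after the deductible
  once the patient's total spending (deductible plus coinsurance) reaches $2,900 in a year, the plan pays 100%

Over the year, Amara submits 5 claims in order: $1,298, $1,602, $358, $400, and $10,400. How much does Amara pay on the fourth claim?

$100

Claim 1 ($1,298): deductible takes $1,065, $233 remains; 25% of $233 = $58.25. Patient owes $1,123.25 (running OOP $1,123.25).
Claim 2 ($1,602): deductible met; 25% of $1,602 = $400.50. Cost to patient: $400.50. OOP to date $1,523.75.
Claim 3 ($358): deductible already satisfied, so patient's share is 25% × $358 = $89.50. Patient pays $89.50; OOP now $1,613.25.
Claim 4 ($400): 25% coinsurance on $400 = $100. Patient pays $100; OOP now $1,713.25.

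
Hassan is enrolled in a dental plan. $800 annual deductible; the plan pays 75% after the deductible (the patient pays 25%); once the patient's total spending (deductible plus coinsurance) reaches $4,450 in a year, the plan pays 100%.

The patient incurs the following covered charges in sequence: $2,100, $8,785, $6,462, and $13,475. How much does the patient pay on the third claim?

$1,128.75

Claim 1 — $2,100: $800 to deductible, leaving $1,300; 25% of $1,300 = $325. Patient pays $1,125; OOP now $1,125.
Claim 2 — $8,785: deductible already satisfied, so patient's share is 25% × $8,785 = $2,196.25. Cost to patient: $2,196.25. OOP to date $3,321.25.
Claim 3 — $6,462: deductible already satisfied, so patient's share is 25% × $6,462 = $1,615.50. OOP would hit $4,936.75 > $4,450, so the cap limits the patient to $4,450 − $3,321.25 = $1,128.75.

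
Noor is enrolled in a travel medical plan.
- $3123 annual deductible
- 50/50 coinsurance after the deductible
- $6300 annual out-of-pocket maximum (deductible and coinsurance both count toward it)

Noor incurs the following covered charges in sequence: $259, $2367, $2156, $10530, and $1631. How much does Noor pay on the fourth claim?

$2347.50

Bill 1, $259: all of it applies to the deductible. Traveler owes $259 (running OOP $259).
Bill 2, $2367: entire amount goes to the deductible. Traveler pays $2367; OOP now $2626.
Bill 3, $2156: deductible takes $497, $1659 remains; 50% of $1659 = $829.50. Cost to traveler: $1326.50. OOP to date $3952.50.
Bill 4, $10530: deductible already satisfied, so traveler's share is 50% × $10530 = $5265. That would push OOP to $9217.50, over the $6300 cap, so traveler pays $6300 − $3952.50 = $2347.50.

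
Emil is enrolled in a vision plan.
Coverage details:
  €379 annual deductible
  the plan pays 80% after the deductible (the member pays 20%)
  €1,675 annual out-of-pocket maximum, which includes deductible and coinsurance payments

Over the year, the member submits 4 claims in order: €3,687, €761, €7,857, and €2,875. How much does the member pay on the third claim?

#1 (€3,687): €379 to deductible, leaving €3,308; 20% of €3,308 = €661.60. Cost to member: €1,040.60. OOP to date €1,040.60.
#2 (€761): 20% coinsurance on €761 = €152.20. Member pays €152.20; OOP now €1,192.80.
#3 (€7,857): deductible met; 20% of €7,857 = €1,571.40. That would push OOP to €2,764.20, over the €1,675 cap, so member pays €1,675 − €1,192.80 = €482.20.

€482.20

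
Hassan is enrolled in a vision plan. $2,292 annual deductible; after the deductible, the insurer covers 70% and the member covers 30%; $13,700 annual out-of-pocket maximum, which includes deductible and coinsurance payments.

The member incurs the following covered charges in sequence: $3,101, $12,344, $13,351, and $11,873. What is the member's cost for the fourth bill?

$3,456.80

Claim 1 ($3,101): $2,292 finishes the deductible; $809 goes to coinsurance; 30% of $809 = $242.70. Cost to member: $2,534.70. OOP to date $2,534.70.
Claim 2 ($12,344): deductible met; 30% of $12,344 = $3,703.20. Member owes $3,703.20 (running OOP $6,237.90).
Claim 3 ($13,351): 30% coinsurance on $13,351 = $4,005.30. Member owes $4,005.30 (running OOP $10,243.20).
Claim 4 ($11,873): deductible met; 30% of $11,873 = $3,561.90. That would push OOP to $13,805.10, over the $13,700 cap, so member pays $13,700 − $10,243.20 = $3,456.80.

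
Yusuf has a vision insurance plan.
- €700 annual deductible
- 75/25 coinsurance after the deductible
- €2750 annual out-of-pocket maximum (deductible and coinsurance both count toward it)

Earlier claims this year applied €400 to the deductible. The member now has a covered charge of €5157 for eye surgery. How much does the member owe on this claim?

€400 of the €700 deductible is already met, leaving €300.
That leaves €5157 − €300 = €4857 for coinsurance.
25% of €4857 = €1214.25 falls to the member.
That puts the member's cost at €300 + €1214.25 = €1514.25 before any cap.
Cumulative spending €400 + €1514.25 = €1914.25 stays under the €2750 maximum.

€1514.25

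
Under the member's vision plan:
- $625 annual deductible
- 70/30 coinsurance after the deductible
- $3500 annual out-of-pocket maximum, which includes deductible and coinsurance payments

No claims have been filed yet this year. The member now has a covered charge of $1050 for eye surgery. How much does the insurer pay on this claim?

$297.50

The full $625 deductible is still open; $625 of this bill applies to it.
The remaining $425 (= $1050 − $625) moves to coinsurance.
Member's 30% share of $425 is $127.50.
That puts the member's cost at $625 + $127.50 = $752.50 before any cap.
Total out-of-pocket so far would be $0 + $752.50 = $752.50, below the $3500 cap — no reduction.
The insurer covers the remainder: $1050 − $752.50 = $297.50.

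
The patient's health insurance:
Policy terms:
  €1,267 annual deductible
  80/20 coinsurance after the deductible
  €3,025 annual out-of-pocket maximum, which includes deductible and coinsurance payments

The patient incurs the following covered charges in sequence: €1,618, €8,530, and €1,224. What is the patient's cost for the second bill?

€1,687.80

Bill 1, €1,618: €1,267 finishes the deductible; €351 goes to coinsurance; patient's 20% is €70.20. Patient pays €1,337.20; OOP now €1,337.20.
Bill 2, €8,530: 20% coinsurance on €8,530 = €1,706. Adding that to €1,337.20 gives €3,043.20, past the €3,025 cap; patient pays only €3,025 − €1,337.20 = €1,687.80.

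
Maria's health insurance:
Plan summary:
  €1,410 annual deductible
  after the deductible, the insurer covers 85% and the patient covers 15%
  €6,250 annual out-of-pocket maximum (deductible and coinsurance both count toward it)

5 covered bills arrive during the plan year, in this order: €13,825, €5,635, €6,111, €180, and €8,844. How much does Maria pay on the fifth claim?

€1,188.85

Claim 1 — €13,825: €1,410 finishes the deductible; €12,415 goes to coinsurance; 15% of €12,415 = €1,862.25. Cost to patient: €3,272.25. OOP to date €3,272.25.
Claim 2 — €5,635: deductible already satisfied, so patient's share is 15% × €5,635 = €845.25. Patient owes €845.25 (running OOP €4,117.50).
Claim 3 — €6,111: 15% coinsurance on €6,111 = €916.65. Patient pays €916.65; OOP now €5,034.15.
Claim 4 — €180: deductible met; 15% of €180 = €27. Cost to patient: €27. OOP to date €5,061.15.
Claim 5 — €8,844: deductible already satisfied, so patient's share is 15% × €8,844 = €1,326.60. OOP would hit €6,387.75 > €6,250, so the cap limits the patient to €6,250 − €5,061.15 = €1,188.85.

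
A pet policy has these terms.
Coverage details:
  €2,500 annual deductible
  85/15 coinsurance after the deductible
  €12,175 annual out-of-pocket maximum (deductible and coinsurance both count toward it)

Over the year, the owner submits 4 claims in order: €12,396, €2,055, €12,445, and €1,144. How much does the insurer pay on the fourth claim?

€972.40

Bill 1, €12,396: €2,500 finishes the deductible; €9,896 goes to coinsurance; coinsurance €9,896 × 15% = €1,484.40. Owner owes €3,984.40 (running OOP €3,984.40). Plan pays €12,396 − €3,984.40 = €8,411.60.
Bill 2, €2,055: deductible already satisfied, so owner's share is 15% × €2,055 = €308.25. Owner owes €308.25 (running OOP €4,292.65). Plan pays €2,055 − €308.25 = €1,746.75.
Bill 3, €12,445: deductible met; 15% of €12,445 = €1,866.75. Cost to owner: €1,866.75. OOP to date €6,159.40. Plan pays €12,445 − €1,866.75 = €10,578.25.
Bill 4, €1,144: deductible already satisfied, so owner's share is 15% × €1,144 = €171.60. Owner owes €171.60 (running OOP €6,331). Insurer: €1,144 − €171.60 = €972.40.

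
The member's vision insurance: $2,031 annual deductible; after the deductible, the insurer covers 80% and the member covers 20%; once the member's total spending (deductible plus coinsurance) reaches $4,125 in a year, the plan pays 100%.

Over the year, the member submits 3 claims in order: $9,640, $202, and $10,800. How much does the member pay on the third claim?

$531.80

#1 ($9,640): $2,031 finishes the deductible; $7,609 goes to coinsurance; 20% of $7,609 = $1,521.80. Member owes $3,552.80 (running OOP $3,552.80).
#2 ($202): deductible met; 20% of $202 = $40.40. Member pays $40.40; OOP now $3,593.20.
#3 ($10,800): 20% coinsurance on $10,800 = $2,160. Adding that to $3,593.20 gives $5,753.20, past the $4,125 cap; member pays only $4,125 − $3,593.20 = $531.80.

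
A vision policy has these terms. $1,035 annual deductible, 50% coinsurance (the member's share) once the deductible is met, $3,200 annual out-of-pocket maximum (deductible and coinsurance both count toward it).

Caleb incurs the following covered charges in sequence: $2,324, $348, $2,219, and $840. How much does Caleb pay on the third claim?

Bill 1, $2,324: $1,035 finishes the deductible; $1,289 goes to coinsurance; coinsurance $1,289 × 50% = $644.50. Member owes $1,679.50 (running OOP $1,679.50).
Bill 2, $348: deductible met; 50% of $348 = $174. Member owes $174 (running OOP $1,853.50).
Bill 3, $2,219: deductible met; 50% of $2,219 = $1,109.50. Cost to member: $1,109.50. OOP to date $2,963.

$1,109.50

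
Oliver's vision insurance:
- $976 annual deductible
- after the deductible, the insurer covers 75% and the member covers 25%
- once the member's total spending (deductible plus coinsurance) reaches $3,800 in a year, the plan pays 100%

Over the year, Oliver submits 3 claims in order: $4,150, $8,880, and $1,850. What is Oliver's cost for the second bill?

$2,030.50

Claim 1 — $4,150: deductible takes $976, $3,174 remains; 25% of $3,174 = $793.50. Member pays $1,769.50; OOP now $1,769.50.
Claim 2 — $8,880: deductible met; 25% of $8,880 = $2,220. That would push OOP to $3,989.50, over the $3,800 cap, so member pays $3,800 − $1,769.50 = $2,030.50.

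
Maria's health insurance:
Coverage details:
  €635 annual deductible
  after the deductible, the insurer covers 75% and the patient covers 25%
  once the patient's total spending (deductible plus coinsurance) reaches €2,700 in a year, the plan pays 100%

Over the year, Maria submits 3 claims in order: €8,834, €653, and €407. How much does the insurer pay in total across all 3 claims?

€7,194

Claim 1 (€8,834): deductible takes €635, €8,199 remains; patient's 25% is €2,049.75. Cost to patient: €2,684.75. OOP to date €2,684.75. Insurer: €8,834 − €2,684.75 = €6,149.25.
Claim 2 (€653): 25% coinsurance on €653 = €163.25. That would push OOP to €2,848, over the €2,700 cap, so patient pays €2,700 − €2,684.75 = €15.25. Insurer: €653 − €15.25 = €637.75.
Claim 3 (€407): deductible met; 25% of €407 = €101.75. Adding that to €2,700 gives €2,801.75, past the €2,700 cap; patient pays only €2,700 − €2,700 = €0. Plan pays €407 − €0 = €407.
Insurer total = bills − patient's total = €9,894 − €2,700 = €7,194.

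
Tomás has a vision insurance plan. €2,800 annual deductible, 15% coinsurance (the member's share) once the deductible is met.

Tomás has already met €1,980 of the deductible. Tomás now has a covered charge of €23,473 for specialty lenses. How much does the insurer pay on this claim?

€19,255.05

Remaining deductible: €2,800 − €1,980 = €820.
The remaining €22,653 (= €23,473 − €820) moves to coinsurance.
Member's 15% share of €22,653 is €3,397.95.
That puts the member's cost at €820 + €3,397.95 = €4,217.95.
The plan picks up €23,473 − €4,217.95 = €19,255.05.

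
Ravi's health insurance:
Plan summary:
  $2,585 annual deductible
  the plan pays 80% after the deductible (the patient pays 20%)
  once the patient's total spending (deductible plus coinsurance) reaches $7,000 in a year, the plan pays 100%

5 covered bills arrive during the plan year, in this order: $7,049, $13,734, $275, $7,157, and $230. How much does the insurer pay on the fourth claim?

Bill 1, $7,049: $2,585 finishes the deductible; $4,464 goes to coinsurance; patient's 20% is $892.80. Patient pays $3,477.80; OOP now $3,477.80. Insurer: $7,049 − $3,477.80 = $3,571.20.
Bill 2, $13,734: 20% coinsurance on $13,734 = $2,746.80. Patient pays $2,746.80; OOP now $6,224.60. Plan pays $13,734 − $2,746.80 = $10,987.20.
Bill 3, $275: deductible already satisfied, so patient's share is 20% × $275 = $55. Cost to patient: $55. OOP to date $6,279.60. Plan pays $275 − $55 = $220.
Bill 4, $7,157: 20% coinsurance on $7,157 = $1,431.40. That would push OOP to $7,711, over the $7,000 cap, so patient pays $7,000 − $6,279.60 = $720.40. Insurer: $7,157 − $720.40 = $6,436.60.

$6,436.60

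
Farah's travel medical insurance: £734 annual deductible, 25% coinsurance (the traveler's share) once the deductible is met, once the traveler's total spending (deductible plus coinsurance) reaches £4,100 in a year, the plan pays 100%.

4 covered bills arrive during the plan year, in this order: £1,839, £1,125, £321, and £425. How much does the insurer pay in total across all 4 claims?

£2,232

Claim 1 — £1,839: deductible takes £734, £1,105 remains; coinsurance £1,105 × 25% = £276.25. Traveler owes £1,010.25 (running OOP £1,010.25). Plan pays £1,839 − £1,010.25 = £828.75.
Claim 2 — £1,125: deductible met; 25% of £1,125 = £281.25. Cost to traveler: £281.25. OOP to date £1,291.50. Plan pays £1,125 − £281.25 = £843.75.
Claim 3 — £321: 25% coinsurance on £321 = £80.25. Traveler pays £80.25; OOP now £1,371.75. Plan pays £321 − £80.25 = £240.75.
Claim 4 — £425: deductible already satisfied, so traveler's share is 25% × £425 = £106.25. Traveler pays £106.25; OOP now £1,478. Insurer: £425 − £106.25 = £318.75.
Insurer total = bills − traveler's total = £3,710 − £1,478 = £2,232.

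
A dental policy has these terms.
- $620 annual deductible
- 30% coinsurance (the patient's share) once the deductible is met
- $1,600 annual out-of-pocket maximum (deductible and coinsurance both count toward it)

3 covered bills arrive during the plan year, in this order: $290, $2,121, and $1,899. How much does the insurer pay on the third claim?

$1,456.30

#1 ($290): all of it applies to the deductible. Patient pays $290; OOP now $290. Plan pays $290 − $290 = $0.
#2 ($2,121): $330 finishes the deductible; $1,791 goes to coinsurance; coinsurance $1,791 × 30% = $537.30. Cost to patient: $867.30. OOP to date $1,157.30. Insurer: $2,121 − $867.30 = $1,253.70.
#3 ($1,899): deductible already satisfied, so patient's share is 30% × $1,899 = $569.70. Adding that to $1,157.30 gives $1,727, past the $1,600 cap; patient pays only $1,600 − $1,157.30 = $442.70. Insurer: $1,899 − $442.70 = $1,456.30.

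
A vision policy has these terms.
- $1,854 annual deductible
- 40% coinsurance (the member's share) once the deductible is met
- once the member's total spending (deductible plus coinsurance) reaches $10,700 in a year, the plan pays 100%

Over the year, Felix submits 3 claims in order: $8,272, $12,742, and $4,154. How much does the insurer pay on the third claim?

#1 ($8,272): $1,854 finishes the deductible; $6,418 goes to coinsurance; coinsurance $6,418 × 40% = $2,567.20. Member pays $4,421.20; OOP now $4,421.20. Insurer: $8,272 − $4,421.20 = $3,850.80.
#2 ($12,742): deductible already satisfied, so member's share is 40% × $12,742 = $5,096.80. Cost to member: $5,096.80. OOP to date $9,518. Insurer: $12,742 − $5,096.80 = $7,645.20.
#3 ($4,154): 40% coinsurance on $4,154 = $1,661.60. That would push OOP to $11,179.60, over the $10,700 cap, so member pays $10,700 − $9,518 = $1,182. Insurer: $4,154 − $1,182 = $2,972.

$2,972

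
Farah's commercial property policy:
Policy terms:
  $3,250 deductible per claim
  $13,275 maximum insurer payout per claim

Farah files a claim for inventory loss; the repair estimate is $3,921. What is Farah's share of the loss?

Subtract the deductible: $3,921 − $3,250 = $671.
$671 is within the $13,275 limit, so the insurer pays $671.
Out of pocket: $3,921 − $671 = $3,250.

$3,250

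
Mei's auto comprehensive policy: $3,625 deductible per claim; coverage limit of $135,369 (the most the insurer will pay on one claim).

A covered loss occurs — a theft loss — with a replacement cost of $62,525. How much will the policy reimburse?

$58,900

After the deductible, $62,525 − $3,625 = $58,900 remains.
$58,900 is within the $135,369 limit, so the insurer pays $58,900.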